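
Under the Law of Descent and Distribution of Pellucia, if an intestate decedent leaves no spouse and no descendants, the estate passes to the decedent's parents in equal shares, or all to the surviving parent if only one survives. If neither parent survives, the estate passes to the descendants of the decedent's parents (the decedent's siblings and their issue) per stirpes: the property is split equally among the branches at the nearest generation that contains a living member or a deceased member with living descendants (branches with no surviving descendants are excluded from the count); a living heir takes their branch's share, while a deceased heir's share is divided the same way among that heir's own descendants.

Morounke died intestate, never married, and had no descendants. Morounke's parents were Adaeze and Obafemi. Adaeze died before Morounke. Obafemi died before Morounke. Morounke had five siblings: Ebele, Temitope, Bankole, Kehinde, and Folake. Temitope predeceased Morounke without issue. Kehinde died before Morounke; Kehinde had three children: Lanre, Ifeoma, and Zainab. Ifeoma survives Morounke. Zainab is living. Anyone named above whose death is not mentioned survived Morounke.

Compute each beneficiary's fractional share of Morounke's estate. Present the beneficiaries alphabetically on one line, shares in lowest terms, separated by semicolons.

Neither parent survives and there are no descendants, so the estate passes to Morounke's siblings and their issue per stirpes.
Temitope left no surviving issue, so that branch lapses and is disregarded.
The estate is divided into 4 equal shares of 1/4 among Ebele, Bankole, Kehinde, Folake.
Ebele is living and takes 1/4.
Bankole is living and takes 1/4.
Kehinde predeceased; the 1/4 allotted to Kehinde's branch passes to Kehinde's issue by representation.
The 1/4 is divided into 3 equal shares of 1/12 among Lanre, Ifeoma, Zainab.
Lanre is living and takes 1/12.
Ifeoma is living and takes 1/12.
Zainab is living and takes 1/12.
Folake is living and takes 1/4.

Bankole 1/4; Ebele 1/4; Folake 1/4; Ifeoma 1/12; Lanre 1/12; Zainab 1/12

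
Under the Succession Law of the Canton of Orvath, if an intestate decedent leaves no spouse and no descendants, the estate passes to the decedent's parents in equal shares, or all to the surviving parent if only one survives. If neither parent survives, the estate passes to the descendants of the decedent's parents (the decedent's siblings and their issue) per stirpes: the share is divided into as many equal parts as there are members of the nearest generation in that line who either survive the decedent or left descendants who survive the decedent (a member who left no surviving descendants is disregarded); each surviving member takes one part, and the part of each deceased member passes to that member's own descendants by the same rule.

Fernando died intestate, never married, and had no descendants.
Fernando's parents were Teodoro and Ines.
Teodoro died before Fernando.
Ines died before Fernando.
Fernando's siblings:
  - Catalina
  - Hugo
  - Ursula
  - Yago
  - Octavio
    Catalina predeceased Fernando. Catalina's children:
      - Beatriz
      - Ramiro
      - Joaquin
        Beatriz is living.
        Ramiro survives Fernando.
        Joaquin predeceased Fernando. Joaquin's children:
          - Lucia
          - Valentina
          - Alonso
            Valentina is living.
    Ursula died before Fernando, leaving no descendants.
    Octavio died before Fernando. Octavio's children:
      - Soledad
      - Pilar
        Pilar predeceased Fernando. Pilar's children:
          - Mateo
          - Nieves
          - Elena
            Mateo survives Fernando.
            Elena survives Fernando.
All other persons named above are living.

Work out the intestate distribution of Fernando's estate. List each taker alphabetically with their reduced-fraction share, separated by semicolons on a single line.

Neither parent survives and there are no descendants, so the estate passes to Fernando's siblings and their issue per stirpes.
Ursula left no surviving issue, so that branch lapses and is disregarded.
The estate is divided into 4 equal shares of 1/4 among Catalina, Hugo, Yago, Octavio.
Catalina predeceased; the 1/4 allotted to Catalina's branch passes to Catalina's issue by representation.
The 1/4 is divided into 3 equal shares of 1/12 among Beatriz, Ramiro, Joaquin.
Beatriz is living and takes 1/12.
Ramiro is living and takes 1/12.
Joaquin predeceased; the 1/12 allotted to Joaquin's branch passes to Joaquin's issue by representation.
The 1/12 is divided into 3 equal shares of 1/36 among Lucia, Valentina, Alonso.
Lucia is living and takes 1/36.
Valentina is living and takes 1/36.
Alonso is living and takes 1/36.
Hugo is living and takes 1/4.
Yago is living and takes 1/4.
Octavio predeceased; the 1/4 allotted to Octavio's branch passes to Octavio's issue by representation.
The 1/4 is divided into 2 equal shares of 1/8 among Soledad, Pilar.
Soledad is living and takes 1/8.
Pilar predeceased; the 1/8 allotted to Pilar's branch passes to Pilar's issue by representation.
The 1/8 is divided into 3 equal shares of 1/24 among Mateo, Nieves, Elena.
Mateo is living and takes 1/24.
Nieves is living and takes 1/24.
Elena is living and takes 1/24.

Alonso 1/36; Beatriz 1/12; Elena 1/24; Hugo 1/4; Lucia 1/36; Mateo 1/24; Nieves 1/24; Ramiro 1/12; Soledad 1/8; Valentina 1/36; Yago 1/4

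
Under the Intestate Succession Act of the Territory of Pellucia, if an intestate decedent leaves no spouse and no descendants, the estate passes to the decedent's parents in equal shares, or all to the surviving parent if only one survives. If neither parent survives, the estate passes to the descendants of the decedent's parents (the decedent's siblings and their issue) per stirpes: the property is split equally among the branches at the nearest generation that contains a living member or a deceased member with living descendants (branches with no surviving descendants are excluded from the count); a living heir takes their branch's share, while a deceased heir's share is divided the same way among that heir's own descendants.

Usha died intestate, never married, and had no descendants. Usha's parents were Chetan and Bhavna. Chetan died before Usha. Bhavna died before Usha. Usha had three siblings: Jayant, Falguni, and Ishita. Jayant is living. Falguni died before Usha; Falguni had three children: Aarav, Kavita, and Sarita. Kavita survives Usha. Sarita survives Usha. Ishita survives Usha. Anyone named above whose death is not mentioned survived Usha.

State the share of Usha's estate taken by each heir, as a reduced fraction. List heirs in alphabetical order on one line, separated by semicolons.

Neither parent survives and there are no descendants, so the estate passes to Usha's siblings and their issue per stirpes.
The estate is divided into 3 equal shares of 1/3 among Jayant, Falguni, Ishita.
Jayant is living and takes 1/3.
Falguni predeceased; the 1/3 allotted to Falguni's branch passes to Falguni's issue by representation.
The 1/3 is divided into 3 equal shares of 1/9 among Aarav, Kavita, Sarita.
Aarav is living and takes 1/9.
Kavita is living and takes 1/9.
Sarita is living and takes 1/9.
Ishita is living and takes 1/3.

Aarav 1/9; Ishita 1/3; Jayant 1/3; Kavita 1/9; Sarita 1/9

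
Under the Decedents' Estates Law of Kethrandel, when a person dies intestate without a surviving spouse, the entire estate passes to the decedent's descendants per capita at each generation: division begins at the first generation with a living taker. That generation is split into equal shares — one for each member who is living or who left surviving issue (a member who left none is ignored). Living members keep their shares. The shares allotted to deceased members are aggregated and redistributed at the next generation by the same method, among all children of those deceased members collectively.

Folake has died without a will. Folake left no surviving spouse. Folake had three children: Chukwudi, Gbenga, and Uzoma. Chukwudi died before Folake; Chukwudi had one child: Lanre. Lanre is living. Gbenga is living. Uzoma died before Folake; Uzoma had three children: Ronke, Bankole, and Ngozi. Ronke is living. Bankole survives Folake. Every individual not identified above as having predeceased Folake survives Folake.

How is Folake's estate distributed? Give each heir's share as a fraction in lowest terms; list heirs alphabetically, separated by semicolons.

There is no surviving spouse, so the entire estate passes to Folake's descendants per capita at each generation.
At generation 1 (Chukwudi, Gbenga, Uzoma) there are 3 shares of (1)/3 = 1/3 each.
Living: Gbenga — each takes 1/3.
Deceased: Chukwudi and Uzoma. Their combined 2/3 is pooled and carried to generation 2.
At generation 2 (Lanre, Ronke, Bankole, Ngozi) there are 4 shares of (2/3)/4 = 1/6 each.
Living: Lanre, Ronke, Bankole, and Ngozi — each takes 1/6.

Bankole 1/6; Gbenga 1/3; Lanre 1/6; Ngozi 1/6; Ronke 1/6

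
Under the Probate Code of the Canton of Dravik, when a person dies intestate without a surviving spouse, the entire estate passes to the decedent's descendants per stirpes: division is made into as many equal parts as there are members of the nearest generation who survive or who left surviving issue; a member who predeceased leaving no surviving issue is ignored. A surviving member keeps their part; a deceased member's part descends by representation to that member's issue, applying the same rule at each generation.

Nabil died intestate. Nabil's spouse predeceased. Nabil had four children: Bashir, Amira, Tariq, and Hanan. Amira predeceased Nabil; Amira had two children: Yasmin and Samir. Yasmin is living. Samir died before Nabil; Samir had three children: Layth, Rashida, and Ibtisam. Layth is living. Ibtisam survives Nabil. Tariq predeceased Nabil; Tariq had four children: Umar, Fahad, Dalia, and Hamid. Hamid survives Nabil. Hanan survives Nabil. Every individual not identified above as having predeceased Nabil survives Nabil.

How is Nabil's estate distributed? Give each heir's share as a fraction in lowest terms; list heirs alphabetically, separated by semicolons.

There is no surviving spouse, so the entire estate passes to Nabil's descendants per stirpes.
The estate is divided into 4 equal shares of 1/4 among Bashir, Amira, Tariq, Hanan.
Bashir is living and takes 1/4.
Amira predeceased; the 1/4 allotted to Amira's branch passes to Amira's issue by representation.
The 1/4 is divided into 2 equal shares of 1/8 among Yasmin, Samir.
Yasmin is living and takes 1/8.
Samir predeceased; the 1/8 allotted to Samir's branch passes to Samir's issue by representation.
The 1/8 is divided into 3 equal shares of 1/24 among Layth, Rashida, Ibtisam.
Layth is living and takes 1/24.
Rashida is living and takes 1/24.
Ibtisam is living and takes 1/24.
Tariq predeceased; the 1/4 allotted to Tariq's branch passes to Tariq's issue by representation.
The 1/4 is divided into 4 equal shares of 1/16 among Umar, Fahad, Dalia, Hamid.
Umar is living and takes 1/16.
Fahad is living and takes 1/16.
Dalia is living and takes 1/16.
Hamid is living and takes 1/16.
Hanan is living and takes 1/4.

Bashir 1/4; Dalia 1/16; Fahad 1/16; Hamid 1/16; Hanan 1/4; Ibtisam 1/24; Layth 1/24; Rashida 1/24; Umar 1/16; Yasmin 1/8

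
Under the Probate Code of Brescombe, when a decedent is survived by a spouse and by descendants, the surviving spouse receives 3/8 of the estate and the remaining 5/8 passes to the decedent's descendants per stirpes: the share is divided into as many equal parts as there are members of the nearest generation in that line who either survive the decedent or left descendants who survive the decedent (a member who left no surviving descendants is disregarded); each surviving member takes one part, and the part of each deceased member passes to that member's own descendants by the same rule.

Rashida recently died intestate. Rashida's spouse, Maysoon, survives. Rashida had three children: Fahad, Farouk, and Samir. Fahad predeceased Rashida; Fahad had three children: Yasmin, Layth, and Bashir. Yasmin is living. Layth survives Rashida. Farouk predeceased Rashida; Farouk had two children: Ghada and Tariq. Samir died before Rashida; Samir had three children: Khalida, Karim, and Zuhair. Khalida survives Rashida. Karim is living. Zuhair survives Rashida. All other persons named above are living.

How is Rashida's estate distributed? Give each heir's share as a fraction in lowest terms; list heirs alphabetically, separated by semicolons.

Bashir 5/72; Ghada 5/48; Karim 5/72; Khalida 5/72; Layth 5/72; Maysoon 3/8; Tariq 5/48; Yasmin 5/72; Zuhair 5/72

Maysoon, as surviving spouse, takes 3/8.
The remaining 5/8 passes to Rashida's descendants per stirpes.
The 5/8 is divided into 3 equal shares of 5/24 among Fahad, Farouk, Samir.
Fahad predeceased; the 5/24 allotted to Fahad's branch passes to Fahad's issue by representation.
The 5/24 is divided into 3 equal shares of 5/72 among Yasmin, Layth, Bashir.
Yasmin is living and takes 5/72.
Layth is living and takes 5/72.
Bashir is living and takes 5/72.
Farouk predeceased; the 5/24 allotted to Farouk's branch passes to Farouk's issue by representation.
The 5/24 is divided into 2 equal shares of 5/48 among Ghada, Tariq.
Ghada is living and takes 5/48.
Tariq is living and takes 5/48.
Samir predeceased; the 5/24 allotted to Samir's branch passes to Samir's issue by representation.
The 5/24 is divided into 3 equal shares of 5/72 among Khalida, Karim, Zuhair.
Khalida is living and takes 5/72.
Karim is living and takes 5/72.
Zuhair is living and takes 5/72.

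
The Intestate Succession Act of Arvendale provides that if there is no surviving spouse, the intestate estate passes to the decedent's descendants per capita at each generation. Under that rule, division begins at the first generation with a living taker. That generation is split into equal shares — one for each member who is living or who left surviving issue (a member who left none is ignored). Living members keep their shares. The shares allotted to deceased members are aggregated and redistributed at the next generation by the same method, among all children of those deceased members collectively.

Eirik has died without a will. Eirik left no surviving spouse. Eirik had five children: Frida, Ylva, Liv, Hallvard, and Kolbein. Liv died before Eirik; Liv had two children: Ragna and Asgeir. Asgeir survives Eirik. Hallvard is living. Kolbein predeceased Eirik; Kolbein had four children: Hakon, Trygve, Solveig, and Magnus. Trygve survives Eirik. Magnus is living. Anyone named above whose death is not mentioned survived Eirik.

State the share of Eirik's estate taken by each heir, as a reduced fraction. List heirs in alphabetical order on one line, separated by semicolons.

Asgeir 1/15; Frida 1/5; Hakon 1/15; Hallvard 1/5; Magnus 1/15; Ragna 1/15; Solveig 1/15; Trygve 1/15; Ylva 1/5

There is no surviving spouse, so the entire estate passes to Eirik's descendants per capita at each generation.
At generation 1 (Frida, Ylva, Liv, Hallvard, Kolbein) there are 5 shares of (1)/5 = 1/5 each.
Living: Frida, Ylva, and Hallvard — each takes 1/5.
Deceased: Liv and Kolbein. Their combined 2/5 is pooled and carried to generation 2.
At generation 2 (Ragna, Asgeir, Hakon, Trygve, Solveig, Magnus) there are 6 shares of (2/5)/6 = 1/15 each.
Living: Ragna, Asgeir, Hakon, Trygve, Solveig, and Magnus — each takes 1/15.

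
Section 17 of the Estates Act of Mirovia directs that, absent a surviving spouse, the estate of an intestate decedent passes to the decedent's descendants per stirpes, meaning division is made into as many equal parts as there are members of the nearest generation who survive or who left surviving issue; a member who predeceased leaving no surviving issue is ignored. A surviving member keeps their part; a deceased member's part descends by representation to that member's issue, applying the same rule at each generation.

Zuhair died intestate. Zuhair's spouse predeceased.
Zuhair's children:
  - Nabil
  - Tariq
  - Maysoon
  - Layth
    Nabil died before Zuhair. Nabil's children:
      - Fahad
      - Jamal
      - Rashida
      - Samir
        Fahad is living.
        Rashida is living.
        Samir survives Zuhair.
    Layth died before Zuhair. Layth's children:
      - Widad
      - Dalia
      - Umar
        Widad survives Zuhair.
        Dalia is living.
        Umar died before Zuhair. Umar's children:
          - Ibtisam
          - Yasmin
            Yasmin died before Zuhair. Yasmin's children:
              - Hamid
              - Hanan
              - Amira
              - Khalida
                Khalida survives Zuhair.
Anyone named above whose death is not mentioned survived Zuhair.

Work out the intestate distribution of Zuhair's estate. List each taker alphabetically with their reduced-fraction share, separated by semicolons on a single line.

There is no surviving spouse, so the entire estate passes to Zuhair's descendants per stirpes.
The estate is divided into 4 equal shares of 1/4 among Nabil, Tariq, Maysoon, Layth.
Nabil predeceased; the 1/4 allotted to Nabil's branch passes to Nabil's issue by representation.
The 1/4 is divided into 4 equal shares of 1/16 among Fahad, Jamal, Rashida, Samir.
Fahad is living and takes 1/16.
Jamal is living and takes 1/16.
Rashida is living and takes 1/16.
Samir is living and takes 1/16.
Tariq is living and takes 1/4.
Maysoon is living and takes 1/4.
Layth predeceased; the 1/4 allotted to Layth's branch passes to Layth's issue by representation.
The 1/4 is divided into 3 equal shares of 1/12 among Widad, Dalia, Umar.
Widad is living and takes 1/12.
Dalia is living and takes 1/12.
Umar predeceased; the 1/12 allotted to Umar's branch passes to Umar's issue by representation.
The 1/12 is divided into 2 equal shares of 1/24 among Ibtisam, Yasmin.
Ibtisam is living and takes 1/24.
Yasmin predeceased; the 1/24 allotted to Yasmin's branch passes to Yasmin's issue by representation.
The 1/24 is divided into 4 equal shares of 1/96 among Hamid, Hanan, Amira, Khalida.
Hamid is living and takes 1/96.
Hanan is living and takes 1/96.
Amira is living and takes 1/96.
Khalida is living and takes 1/96.

Amira 1/96; Dalia 1/12; Fahad 1/16; Hamid 1/96; Hanan 1/96; Ibtisam 1/24; Jamal 1/16; Khalida 1/96; Maysoon 1/4; Rashida 1/16; Samir 1/16; Tariq 1/4; Widad 1/12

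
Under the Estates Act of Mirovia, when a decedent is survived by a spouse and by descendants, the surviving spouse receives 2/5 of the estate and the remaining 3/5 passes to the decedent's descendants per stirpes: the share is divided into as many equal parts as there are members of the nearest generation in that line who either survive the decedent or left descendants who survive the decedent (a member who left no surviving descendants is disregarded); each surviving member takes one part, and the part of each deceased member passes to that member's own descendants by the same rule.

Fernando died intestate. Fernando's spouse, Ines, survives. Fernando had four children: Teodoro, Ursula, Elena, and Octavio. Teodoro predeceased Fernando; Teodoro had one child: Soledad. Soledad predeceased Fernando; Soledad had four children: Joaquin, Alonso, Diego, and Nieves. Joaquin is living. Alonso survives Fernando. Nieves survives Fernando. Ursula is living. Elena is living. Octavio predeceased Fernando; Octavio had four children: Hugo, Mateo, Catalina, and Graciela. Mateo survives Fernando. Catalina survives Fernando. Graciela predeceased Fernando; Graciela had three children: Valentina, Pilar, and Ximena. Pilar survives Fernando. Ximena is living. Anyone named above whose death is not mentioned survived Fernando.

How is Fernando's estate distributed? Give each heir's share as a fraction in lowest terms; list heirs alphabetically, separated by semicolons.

Alonso 3/80; Catalina 3/80; Diego 3/80; Elena 3/20; Hugo 3/80; Ines 2/5; Joaquin 3/80; Mateo 3/80; Nieves 3/80; Pilar 1/80; Ursula 3/20; Valentina 1/80; Ximena 1/80

Ines, as surviving spouse, takes 2/5.
The remaining 3/5 passes to Fernando's descendants per stirpes.
The 3/5 is divided into 4 equal shares of 3/20 among Teodoro, Ursula, Elena, Octavio.
Teodoro predeceased; the 3/20 allotted to Teodoro's branch passes to Teodoro's issue by representation.
Soledad's line is the sole branch at this level, so the full 3/20 passes to Soledad's issue by representation.
The 3/20 is divided into 4 equal shares of 3/80 among Joaquin, Alonso, Diego, Nieves.
Joaquin is living and takes 3/80.
Alonso is living and takes 3/80.
Diego is living and takes 3/80.
Nieves is living and takes 3/80.
Ursula is living and takes 3/20.
Elena is living and takes 3/20.
Octavio predeceased; the 3/20 allotted to Octavio's branch passes to Octavio's issue by representation.
The 3/20 is divided into 4 equal shares of 3/80 among Hugo, Mateo, Catalina, Graciela.
Hugo is living and takes 3/80.
Mateo is living and takes 3/80.
Catalina is living and takes 3/80.
Graciela predeceased; the 3/80 allotted to Graciela's branch passes to Graciela's issue by representation.
The 3/80 is divided into 3 equal shares of 1/80 among Valentina, Pilar, Ximena.
Valentina is living and takes 1/80.
Pilar is living and takes 1/80.
Ximena is living and takes 1/80.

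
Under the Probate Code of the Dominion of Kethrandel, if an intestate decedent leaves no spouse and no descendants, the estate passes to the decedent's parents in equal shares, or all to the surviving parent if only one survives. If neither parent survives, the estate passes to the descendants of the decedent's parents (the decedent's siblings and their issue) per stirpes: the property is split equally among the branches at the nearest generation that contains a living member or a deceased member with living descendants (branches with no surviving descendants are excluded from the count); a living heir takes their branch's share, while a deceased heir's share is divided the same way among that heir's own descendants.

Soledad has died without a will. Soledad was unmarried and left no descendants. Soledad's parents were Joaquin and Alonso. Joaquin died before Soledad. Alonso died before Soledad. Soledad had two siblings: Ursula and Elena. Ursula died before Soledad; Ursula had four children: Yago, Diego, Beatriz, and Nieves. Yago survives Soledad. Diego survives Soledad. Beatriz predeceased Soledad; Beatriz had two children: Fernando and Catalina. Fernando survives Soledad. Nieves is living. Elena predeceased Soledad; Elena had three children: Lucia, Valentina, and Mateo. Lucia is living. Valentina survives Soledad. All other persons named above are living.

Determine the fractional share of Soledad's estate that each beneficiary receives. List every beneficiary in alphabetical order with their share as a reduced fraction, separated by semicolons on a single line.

Neither parent survives and there are no descendants, so the estate passes to Soledad's siblings and their issue per stirpes.
The estate is divided into 2 equal shares of 1/2 among Ursula, Elena.
Ursula predeceased; the 1/2 allotted to Ursula's branch passes to Ursula's issue by representation.
The 1/2 is divided into 4 equal shares of 1/8 among Yago, Diego, Beatriz, Nieves.
Yago is living and takes 1/8.
Diego is living and takes 1/8.
Beatriz predeceased; the 1/8 allotted to Beatriz's branch passes to Beatriz's issue by representation.
The 1/8 is divided into 2 equal shares of 1/16 among Fernando, Catalina.
Fernando is living and takes 1/16.
Catalina is living and takes 1/16.
Nieves is living and takes 1/8.
Elena predeceased; the 1/2 allotted to Elena's branch passes to Elena's issue by representation.
The 1/2 is divided into 3 equal shares of 1/6 among Lucia, Valentina, Mateo.
Lucia is living and takes 1/6.
Valentina is living and takes 1/6.
Mateo is living and takes 1/6.

Catalina 1/16; Diego 1/8; Fernando 1/16; Lucia 1/6; Mateo 1/6; Nieves 1/8; Valentina 1/6; Yago 1/8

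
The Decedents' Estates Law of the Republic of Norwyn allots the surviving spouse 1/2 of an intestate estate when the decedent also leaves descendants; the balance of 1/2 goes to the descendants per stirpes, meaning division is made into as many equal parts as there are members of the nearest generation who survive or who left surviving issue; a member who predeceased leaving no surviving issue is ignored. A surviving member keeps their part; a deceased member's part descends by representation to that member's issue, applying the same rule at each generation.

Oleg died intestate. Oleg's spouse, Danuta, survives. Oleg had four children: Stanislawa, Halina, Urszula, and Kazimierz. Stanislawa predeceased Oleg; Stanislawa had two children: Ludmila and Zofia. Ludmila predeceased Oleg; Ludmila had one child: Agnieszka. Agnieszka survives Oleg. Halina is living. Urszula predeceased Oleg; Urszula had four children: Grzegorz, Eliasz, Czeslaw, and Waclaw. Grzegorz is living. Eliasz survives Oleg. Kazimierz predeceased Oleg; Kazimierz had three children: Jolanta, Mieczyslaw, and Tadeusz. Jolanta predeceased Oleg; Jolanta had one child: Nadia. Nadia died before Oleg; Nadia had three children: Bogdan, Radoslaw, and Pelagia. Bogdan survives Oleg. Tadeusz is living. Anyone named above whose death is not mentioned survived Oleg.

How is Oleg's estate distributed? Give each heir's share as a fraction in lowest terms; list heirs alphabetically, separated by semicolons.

Agnieszka 1/16; Bogdan 1/72; Czeslaw 1/32; Danuta 1/2; Eliasz 1/32; Grzegorz 1/32; Halina 1/8; Mieczyslaw 1/24; Pelagia 1/72; Radoslaw 1/72; Tadeusz 1/24; Waclaw 1/32; Zofia 1/16

Danuta, as surviving spouse, takes 1/2.
The remaining 1/2 passes to Oleg's descendants per stirpes.
The 1/2 is divided into 4 equal shares of 1/8 among Stanislawa, Halina, Urszula, Kazimierz.
Stanislawa predeceased; the 1/8 allotted to Stanislawa's branch passes to Stanislawa's issue by representation.
The 1/8 is divided into 2 equal shares of 1/16 among Ludmila, Zofia.
Ludmila predeceased; the 1/16 allotted to Ludmila's branch passes to Ludmila's issue by representation.
Agnieszka is the sole taker at this level and receives the full 1/16.
Zofia is living and takes 1/16.
Halina is living and takes 1/8.
Urszula predeceased; the 1/8 allotted to Urszula's branch passes to Urszula's issue by representation.
The 1/8 is divided into 4 equal shares of 1/32 among Grzegorz, Eliasz, Czeslaw, Waclaw.
Grzegorz is living and takes 1/32.
Eliasz is living and takes 1/32.
Czeslaw is living and takes 1/32.
Waclaw is living and takes 1/32.
Kazimierz predeceased; the 1/8 allotted to Kazimierz's branch passes to Kazimierz's issue by representation.
The 1/8 is divided into 3 equal shares of 1/24 among Jolanta, Mieczyslaw, Tadeusz.
Jolanta predeceased; the 1/24 allotted to Jolanta's branch passes to Jolanta's issue by representation.
Nadia's line is the sole branch at this level, so the full 1/24 passes to Nadia's issue by representation.
The 1/24 is divided into 3 equal shares of 1/72 among Bogdan, Radoslaw, Pelagia.
Bogdan is living and takes 1/72.
Radoslaw is living and takes 1/72.
Pelagia is living and takes 1/72.
Mieczyslaw is living and takes 1/24.
Tadeusz is living and takes 1/24.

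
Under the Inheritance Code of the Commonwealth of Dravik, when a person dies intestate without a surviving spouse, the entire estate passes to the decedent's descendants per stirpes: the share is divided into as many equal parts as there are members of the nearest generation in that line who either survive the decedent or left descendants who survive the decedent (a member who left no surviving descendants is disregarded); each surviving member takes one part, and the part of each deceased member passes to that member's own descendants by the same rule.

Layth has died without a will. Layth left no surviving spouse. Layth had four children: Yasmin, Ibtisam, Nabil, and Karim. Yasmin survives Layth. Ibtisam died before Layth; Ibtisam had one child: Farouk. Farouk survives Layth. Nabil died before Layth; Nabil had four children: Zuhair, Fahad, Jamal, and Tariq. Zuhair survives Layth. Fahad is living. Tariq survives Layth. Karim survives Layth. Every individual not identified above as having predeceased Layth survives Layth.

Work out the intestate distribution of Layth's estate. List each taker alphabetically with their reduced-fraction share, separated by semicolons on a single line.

Fahad 1/16; Farouk 1/4; Jamal 1/16; Karim 1/4; Tariq 1/16; Yasmin 1/4; Zuhair 1/16

There is no surviving spouse, so the entire estate passes to Layth's descendants per stirpes.
The estate is divided into 4 equal shares of 1/4 among Yasmin, Ibtisam, Nabil, Karim.
Yasmin is living and takes 1/4.
Ibtisam predeceased; the 1/4 allotted to Ibtisam's branch passes to Ibtisam's issue by representation.
Farouk is the sole taker at this level and receives the full 1/4.
Nabil predeceased; the 1/4 allotted to Nabil's branch passes to Nabil's issue by representation.
The 1/4 is divided into 4 equal shares of 1/16 among Zuhair, Fahad, Jamal, Tariq.
Zuhair is living and takes 1/16.
Fahad is living and takes 1/16.
Jamal is living and takes 1/16.
Tariq is living and takes 1/16.
Karim is living and takes 1/4.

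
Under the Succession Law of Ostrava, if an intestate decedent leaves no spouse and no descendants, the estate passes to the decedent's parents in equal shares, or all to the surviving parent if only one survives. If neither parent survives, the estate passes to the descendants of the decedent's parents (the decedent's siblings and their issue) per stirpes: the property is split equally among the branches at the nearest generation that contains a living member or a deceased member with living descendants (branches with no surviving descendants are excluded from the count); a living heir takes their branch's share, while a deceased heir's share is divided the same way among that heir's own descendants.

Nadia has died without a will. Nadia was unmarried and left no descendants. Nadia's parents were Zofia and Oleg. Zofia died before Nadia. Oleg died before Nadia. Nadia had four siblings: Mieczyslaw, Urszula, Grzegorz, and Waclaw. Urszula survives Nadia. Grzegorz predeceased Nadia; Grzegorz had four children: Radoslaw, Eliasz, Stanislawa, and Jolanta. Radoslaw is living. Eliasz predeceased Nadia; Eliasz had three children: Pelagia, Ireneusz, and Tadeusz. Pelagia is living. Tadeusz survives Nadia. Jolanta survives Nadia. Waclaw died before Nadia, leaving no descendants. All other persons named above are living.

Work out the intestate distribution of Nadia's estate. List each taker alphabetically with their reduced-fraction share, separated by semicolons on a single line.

Ireneusz 1/36; Jolanta 1/12; Mieczyslaw 1/3; Pelagia 1/36; Radoslaw 1/12; Stanislawa 1/12; Tadeusz 1/36; Urszula 1/3

Neither parent survives and there are no descendants, so the estate passes to Nadia's siblings and their issue per stirpes.
Waclaw left no surviving issue, so that branch lapses and is disregarded.
The estate is divided into 3 equal shares of 1/3 among Mieczyslaw, Urszula, Grzegorz.
Mieczyslaw is living and takes 1/3.
Urszula is living and takes 1/3.
Grzegorz predeceased; the 1/3 allotted to Grzegorz's branch passes to Grzegorz's issue by representation.
The 1/3 is divided into 4 equal shares of 1/12 among Radoslaw, Eliasz, Stanislawa, Jolanta.
Radoslaw is living and takes 1/12.
Eliasz predeceased; the 1/12 allotted to Eliasz's branch passes to Eliasz's issue by representation.
The 1/12 is divided into 3 equal shares of 1/36 among Pelagia, Ireneusz, Tadeusz.
Pelagia is living and takes 1/36.
Ireneusz is living and takes 1/36.
Tadeusz is living and takes 1/36.
Stanislawa is living and takes 1/12.
Jolanta is living and takes 1/12.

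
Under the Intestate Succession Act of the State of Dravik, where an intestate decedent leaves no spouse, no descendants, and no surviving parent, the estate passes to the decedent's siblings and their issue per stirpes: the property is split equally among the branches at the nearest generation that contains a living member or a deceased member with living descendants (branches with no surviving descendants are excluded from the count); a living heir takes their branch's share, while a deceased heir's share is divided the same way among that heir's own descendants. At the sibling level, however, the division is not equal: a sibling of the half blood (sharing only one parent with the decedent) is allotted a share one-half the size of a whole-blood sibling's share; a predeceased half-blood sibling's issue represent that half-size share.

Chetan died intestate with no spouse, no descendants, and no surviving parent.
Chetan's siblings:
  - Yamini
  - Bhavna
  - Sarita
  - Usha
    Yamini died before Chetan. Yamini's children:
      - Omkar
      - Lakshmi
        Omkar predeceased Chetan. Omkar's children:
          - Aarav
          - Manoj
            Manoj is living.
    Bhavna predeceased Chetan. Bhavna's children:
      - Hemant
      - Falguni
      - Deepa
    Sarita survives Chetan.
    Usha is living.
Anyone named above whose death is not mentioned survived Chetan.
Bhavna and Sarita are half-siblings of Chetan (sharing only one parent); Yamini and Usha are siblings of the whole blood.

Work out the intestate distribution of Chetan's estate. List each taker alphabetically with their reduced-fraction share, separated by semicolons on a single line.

Aarav 1/12; Deepa 1/18; Falguni 1/18; Hemant 1/18; Lakshmi 1/6; Manoj 1/12; Sarita 1/6; Usha 1/3

No spouse, descendants, or parent survives, so the estate passes to Chetan's siblings per stirpes.
Half-blood siblings count for one-half the weight of whole-blood siblings at the initial division.
Dividing 1 in proportion to weights (total weight 3): Yamini (weight 1) → 1/3; Bhavna (weight 1/2) → 1/6; Sarita (weight 1/2) → 1/6; Usha (weight 1) → 1/3.
Yamini predeceased; the 1/3 allotted to Yamini's branch passes to Yamini's issue by representation.
The 1/3 is divided into 2 equal shares of 1/6 among Omkar, Lakshmi.
Omkar predeceased; the 1/6 allotted to Omkar's branch passes to Omkar's issue by representation.
The 1/6 is divided into 2 equal shares of 1/12 among Aarav, Manoj.
Aarav is living and takes 1/12.
Manoj is living and takes 1/12.
Lakshmi is living and takes 1/6.
Bhavna predeceased; the 1/6 allotted to Bhavna's branch passes to Bhavna's issue by representation.
The 1/6 is divided into 3 equal shares of 1/18 among Hemant, Falguni, Deepa.
Hemant is living and takes 1/18.
Falguni is living and takes 1/18.
Deepa is living and takes 1/18.
Sarita is living and takes 1/6.
Usha is living and takes 1/3.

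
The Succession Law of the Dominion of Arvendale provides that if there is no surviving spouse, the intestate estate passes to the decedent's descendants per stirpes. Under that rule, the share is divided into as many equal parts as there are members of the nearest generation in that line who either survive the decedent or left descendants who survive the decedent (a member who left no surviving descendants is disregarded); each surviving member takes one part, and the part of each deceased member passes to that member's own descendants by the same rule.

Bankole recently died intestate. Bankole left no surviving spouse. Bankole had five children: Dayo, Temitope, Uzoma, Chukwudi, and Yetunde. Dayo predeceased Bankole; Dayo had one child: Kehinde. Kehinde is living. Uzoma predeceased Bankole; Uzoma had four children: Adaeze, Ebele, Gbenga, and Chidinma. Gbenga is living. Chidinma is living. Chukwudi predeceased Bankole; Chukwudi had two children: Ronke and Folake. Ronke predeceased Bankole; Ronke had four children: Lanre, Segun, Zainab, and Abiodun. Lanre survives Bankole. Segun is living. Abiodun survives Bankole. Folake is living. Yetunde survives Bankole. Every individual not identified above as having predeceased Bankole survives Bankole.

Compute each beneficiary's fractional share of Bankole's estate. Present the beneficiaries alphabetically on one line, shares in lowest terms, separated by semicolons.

There is no surviving spouse, so the entire estate passes to Bankole's descendants per stirpes.
The estate is divided into 5 equal shares of 1/5 among Dayo, Temitope, Uzoma, Chukwudi, Yetunde.
Dayo predeceased; the 1/5 allotted to Dayo's branch passes to Dayo's issue by representation.
Kehinde is the sole taker at this level and receives the full 1/5.
Temitope is living and takes 1/5.
Uzoma predeceased; the 1/5 allotted to Uzoma's branch passes to Uzoma's issue by representation.
The 1/5 is divided into 4 equal shares of 1/20 among Adaeze, Ebele, Gbenga, Chidinma.
Adaeze is living and takes 1/20.
Ebele is living and takes 1/20.
Gbenga is living and takes 1/20.
Chidinma is living and takes 1/20.
Chukwudi predeceased; the 1/5 allotted to Chukwudi's branch passes to Chukwudi's issue by representation.
The 1/5 is divided into 2 equal shares of 1/10 among Ronke, Folake.
Ronke predeceased; the 1/10 allotted to Ronke's branch passes to Ronke's issue by representation.
The 1/10 is divided into 4 equal shares of 1/40 among Lanre, Segun, Zainab, Abiodun.
Lanre is living and takes 1/40.
Segun is living and takes 1/40.
Zainab is living and takes 1/40.
Abiodun is living and takes 1/40.
Folake is living and takes 1/10.
Yetunde is living and takes 1/5.

Abiodun 1/40; Adaeze 1/20; Chidinma 1/20; Ebele 1/20; Folake 1/10; Gbenga 1/20; Kehinde 1/5; Lanre 1/40; Segun 1/40; Temitope 1/5; Yetunde 1/5; Zainab 1/40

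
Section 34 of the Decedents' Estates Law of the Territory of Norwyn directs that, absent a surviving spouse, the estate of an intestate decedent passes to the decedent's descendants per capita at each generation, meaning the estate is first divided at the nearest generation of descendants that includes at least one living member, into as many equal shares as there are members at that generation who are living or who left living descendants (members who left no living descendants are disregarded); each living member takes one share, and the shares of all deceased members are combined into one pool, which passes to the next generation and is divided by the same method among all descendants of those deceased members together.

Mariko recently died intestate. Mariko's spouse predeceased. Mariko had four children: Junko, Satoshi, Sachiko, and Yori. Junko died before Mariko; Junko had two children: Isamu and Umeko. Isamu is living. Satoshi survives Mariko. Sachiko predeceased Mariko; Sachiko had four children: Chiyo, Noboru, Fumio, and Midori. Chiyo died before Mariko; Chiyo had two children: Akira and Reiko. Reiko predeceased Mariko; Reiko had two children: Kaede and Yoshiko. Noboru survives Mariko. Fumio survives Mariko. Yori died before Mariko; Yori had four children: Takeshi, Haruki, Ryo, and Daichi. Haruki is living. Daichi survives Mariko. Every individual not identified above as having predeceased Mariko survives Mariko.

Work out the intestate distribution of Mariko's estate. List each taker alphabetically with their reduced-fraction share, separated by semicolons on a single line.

Akira 3/80; Daichi 3/40; Fumio 3/40; Haruki 3/40; Isamu 3/40; Kaede 3/160; Midori 3/40; Noboru 3/40; Ryo 3/40; Satoshi 1/4; Takeshi 3/40; Umeko 3/40; Yoshiko 3/160

There is no surviving spouse, so the entire estate passes to Mariko's descendants per capita at each generation.
At generation 1 (Junko, Satoshi, Sachiko, Yori) there are 4 shares of (1)/4 = 1/4 each.
Living: Satoshi — each takes 1/4.
Deceased: Junko, Sachiko, and Yori. Their combined 3/4 is pooled and carried to generation 2.
At generation 2 (Isamu, Umeko, Chiyo, Noboru, Fumio, Midori, Takeshi, Haruki, Ryo, Daichi) there are 10 shares of (3/4)/10 = 3/40 each.
Living: Isamu, Umeko, Noboru, Fumio, Midori, Takeshi, Haruki, Ryo, and Daichi — each takes 3/40.
Deceased: Chiyo. That 3/40 share is carried to generation 3.
At generation 3 (Akira, Reiko) there are 2 shares of (3/40)/2 = 3/80 each.
Living: Akira — each takes 3/80.
Deceased: Reiko. That 3/80 share is carried to generation 4.
At generation 4 (Kaede, Yoshiko) there are 2 shares of (3/80)/2 = 3/160 each.
Living: Kaede and Yoshiko — each takes 3/160.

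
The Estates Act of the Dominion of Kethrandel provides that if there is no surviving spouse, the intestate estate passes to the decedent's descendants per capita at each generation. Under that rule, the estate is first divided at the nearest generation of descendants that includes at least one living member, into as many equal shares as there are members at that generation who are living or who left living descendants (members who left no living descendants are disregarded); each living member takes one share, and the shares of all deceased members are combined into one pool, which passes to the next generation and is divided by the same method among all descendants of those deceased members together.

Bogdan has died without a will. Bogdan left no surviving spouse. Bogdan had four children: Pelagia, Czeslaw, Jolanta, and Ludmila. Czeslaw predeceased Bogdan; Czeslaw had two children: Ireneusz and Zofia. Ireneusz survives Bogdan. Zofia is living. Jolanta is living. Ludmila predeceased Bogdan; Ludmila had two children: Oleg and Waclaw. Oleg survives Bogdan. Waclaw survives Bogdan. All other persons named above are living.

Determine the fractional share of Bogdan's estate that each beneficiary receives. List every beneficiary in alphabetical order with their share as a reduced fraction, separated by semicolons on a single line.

Ireneusz 1/8; Jolanta 1/4; Oleg 1/8; Pelagia 1/4; Waclaw 1/8; Zofia 1/8

There is no surviving spouse, so the entire estate passes to Bogdan's descendants per capita at each generation.
At generation 1 (Pelagia, Czeslaw, Jolanta, Ludmila) there are 4 shares of (1)/4 = 1/4 each.
Living: Pelagia and Jolanta — each takes 1/4.
Deceased: Czeslaw and Ludmila. Their combined 1/2 is pooled and carried to generation 2.
At generation 2 (Ireneusz, Zofia, Oleg, Waclaw) there are 4 shares of (1/2)/4 = 1/8 each.
Living: Ireneusz, Zofia, Oleg, and Waclaw — each takes 1/8.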